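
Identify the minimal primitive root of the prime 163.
p - 1 = 162 has prime divisors 2, 3. h is a primitive root mod 163 iff h^(162/q) ≢ 1 (mod 163) for each such q.
h = 2: 2^81 ≡ 162, 2^54 ≡ 104 (mod 163); none is 1, so 2 has order 162 and is a primitive root.
The smallest primitive root mod 163 is g = 2.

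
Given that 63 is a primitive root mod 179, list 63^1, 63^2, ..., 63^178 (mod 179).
g^1, g^2, ..., g^{178} mod 179: {63, 31, 163, 66, 41, 77, 18, 60, 21, 70, 114, 22, 133, 145, 6, 20, 7, 83, 38, 67, 104, 108, 2, 126, 62, 147, 132, 82, 154, 36, 120, 42, 140, 49, 44, 87, 111, 12, 40, 14, 166, 76, 134, 29, 37, 4, 73, 124, 115, 85, 164, 129, 72, 61, 84, 101, 98, 88, 174, 43, 24, 80, 28, 153, 152, 89, 58, 74, 8, 146, 69, 51, 170, 149, 79, 144, 122, 168, 23, 17, 176, 169, 86, 48, 160, 56, 127, 125, 178, 116, 148, 16, 113, 138, 102, 161, 119, 158, 109, 65, 157, 46, 34, 173, 159, 172, 96, 141, 112, 75, 71, 177, 53, 117, 32, 47, 97, 25, 143, 59, 137, 39, 130, 135, 92, 68, 167, 139, 165, 13, 103, 45, 150, 142, 175, 106, 55, 64, 94, 15, 50, 107, 118, 95, 78, 81, 91, 5, 136, 155, 99, 151, 26, 27, 90, 121, 105, 171, 33, 110, 128, 9, 30, 100, 35, 57, 11, 156, 162, 3, 10, 93, 131, 19, 123, 52, 54, 1}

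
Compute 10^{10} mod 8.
0

Using successive squaring:
Binary expansion of 10: 1010
Powers of 10 mod 8 (each is the square of the previous):
  10^1 ≡ 2 (mod 8)
  10^2 ≡ 2² = 4 ≡ 4 (mod 8)
  10^4 ≡ 4² = 16 ≡ 0 (mod 8)
  10^8 ≡ 0² = 0 ≡ 0 (mod 8)
10 = 8 + 2, so 10^10 = 10^8 × 10^2 ≡ 0 × 4 (mod 8)
Multiplying step by step:
  0 × 4 = 0 ≡ 0 (mod 8)
Result: 10^10 ≡ 0 (mod 8)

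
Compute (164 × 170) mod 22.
6

(164 × 170) = 27880
27880 mod 22 = 6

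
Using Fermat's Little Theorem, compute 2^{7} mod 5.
3

By Fermat's Little Theorem, a^(p-1) ≡ 1 (mod p) for prime p and gcd(a, p) = 1
Here p = 5, so 2^4 ≡ 1 (mod 5)
We can reduce the exponent: 7 mod 4 = 3
So 2^7 ≡ 2^3 (mod 5)
Computing: 2^3 mod 5 = 3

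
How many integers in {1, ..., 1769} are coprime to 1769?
1680

Prime factorization: 1769 = 29 × 61
Using the formula φ(n) = n × Π(1 - 1/p) for each prime factor p:
φ(1769) = 1769 × (1 - 1/29) × (1 - 1/61)
φ(1769) = 1680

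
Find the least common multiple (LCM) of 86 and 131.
11266

First find GCD(86, 131) using the Euclidean algorithm:
86 = 0 × 131 + 86
131 = 1 × 86 + 45
86 = 1 × 45 + 41
45 = 1 × 41 + 4
41 = 10 × 4 + 1
4 = 4 × 1 + 0
GCD(86, 131) = 1

LCM formula: LCM(a, b) = (a × b) / GCD(a, b)
LCM(86, 131) = (86 × 131) / 1
LCM(86, 131) = 11266 / 1
LCM(86, 131) = 11266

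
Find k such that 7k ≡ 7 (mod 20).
1

Since gcd(7, 20) = 1 divides 7, a solution exists.
Multiply both sides by the inverse of 7 mod 20:
  7^(-1) mod 20 = 3
  x ≡ 3 × 7 ≡ 21 ≡ 1 (mod 20)
Verification: 7 × 1 = 7 = 0 × 20 + 7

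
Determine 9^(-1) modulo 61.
9^(-1) ≡ 34 (mod 61). Verification: 9 × 34 = 306 ≡ 1 (mod 61)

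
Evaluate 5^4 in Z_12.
4 = 4 (binary 100). Repeated squaring mod 12: 5^1 ≡ 5; 5^2 ≡ 5² = 25 ≡ 1; 5^4 ≡ 1² = 1 ≡ 1. So 5^4 ≡ 1 (mod 12).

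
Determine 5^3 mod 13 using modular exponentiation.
3 = 2 + 1 (binary 11). Repeated squaring mod 13: 5^1 ≡ 5; 5^2 ≡ 5² = 25 ≡ 12. Multiply: 5^3 = 5^2 × 5^1 ≡ 12 × 5 (mod 13): 12 × 5 = 60 ≡ 8. So 5^3 ≡ 8 (mod 13).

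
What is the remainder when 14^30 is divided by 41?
Using repeated squaring. 30 = 16 + 8 + 4 + 2 (binary 11110). Repeated squaring mod 41: 14^1 ≡ 14; 14^2 ≡ 14² = 196 ≡ 32; 14^4 ≡ 32² = 1024 ≡ 40; 14^8 ≡ 40² = 1600 ≡ 1; 14^16 ≡ 1² = 1 ≡ 1. Multiply: 14^30 = 14^16 × 14^8 × 14^4 × 14^2 ≡ 1 × 1 × 40 × 32 (mod 41): 1 × 1 = 1 ≡ 1; 1 × 40 = 40 ≡ 40; 40 × 32 = 1280 ≡ 9. So 14^30 ≡ 9 (mod 41).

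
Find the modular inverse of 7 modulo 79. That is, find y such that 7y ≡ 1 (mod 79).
34

Using Extended Euclidean Algorithm:
gcd(7, 79) = 1
Bezout coefficients: 7 × 34 + 79 × -3 = 1
So 7 × 34 ≡ 1 (mod 79)
The inverse is 34 mod 79 = 34
Verification: 7 × 34 = 238 = 3 × 79 + 1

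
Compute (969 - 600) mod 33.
6

(969 - 600) = 369
369 mod 33 = 6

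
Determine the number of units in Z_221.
192

Prime factorization: 221 = 13 × 17
Using the formula φ(n) = n × Π(1 - 1/p) for each prime factor p:
φ(221) = 221 × (1 - 1/13) × (1 - 1/17)
φ(221) = 192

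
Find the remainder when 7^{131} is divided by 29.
By Fermat: 7^{28} ≡ 1 (mod 29). 131 = 4×28 + 19. So 7^{131} ≡ 7^{19} ≡ 16 (mod 29)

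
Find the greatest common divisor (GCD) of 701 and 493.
1

Using the Euclidean algorithm:
701 = 1 × 493 + 208
493 = 2 × 208 + 77
208 = 2 × 77 + 54
77 = 1 × 54 + 23
54 = 2 × 23 + 8
23 = 2 × 8 + 7
8 = 1 × 7 + 1
7 = 7 × 1 + 0

GCD(701, 493) = 1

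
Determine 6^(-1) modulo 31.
6^(-1) ≡ 26 (mod 31). Verification: 6 × 26 = 156 ≡ 1 (mod 31)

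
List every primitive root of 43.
Primitive roots mod 43: {3, 5, 12, 18, 19, 20, 26, 28, 29, 30, 33, 34}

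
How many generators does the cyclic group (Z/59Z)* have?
28

The number of primitive roots modulo p is φ(p-1) = φ(58)
φ(58) = 28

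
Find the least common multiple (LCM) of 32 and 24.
96

First find GCD(32, 24) using the Euclidean algorithm:
32 = 1 × 24 + 8
24 = 3 × 8 + 0
GCD(32, 24) = 8

LCM formula: LCM(a, b) = (a × b) / GCD(a, b)
LCM(32, 24) = (32 × 24) / 8
LCM(32, 24) = 768 / 8
LCM(32, 24) = 96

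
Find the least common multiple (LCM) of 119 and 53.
6307

First find GCD(119, 53) using the Euclidean algorithm:
119 = 2 × 53 + 13
53 = 4 × 13 + 1
13 = 13 × 1 + 0
GCD(119, 53) = 1

LCM formula: LCM(a, b) = (a × b) / GCD(a, b)
LCM(119, 53) = (119 × 53) / 1
LCM(119, 53) = 6307 / 1
LCM(119, 53) = 6307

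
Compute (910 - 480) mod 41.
20

(910 - 480) = 430
430 mod 41 = 20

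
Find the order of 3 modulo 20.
Powers of 3 mod 20: 3^1≡3, 3^2≡9, 3^3≡7, 3^4≡1. Order = 4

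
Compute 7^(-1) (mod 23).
7^(-1) ≡ 10 (mod 23). Verification: 7 × 10 = 70 ≡ 1 (mod 23)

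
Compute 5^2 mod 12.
2 = 2 (binary 10). Repeated squaring mod 12: 5^1 ≡ 5; 5^2 ≡ 5² = 25 ≡ 1. So 5^2 ≡ 1 (mod 12).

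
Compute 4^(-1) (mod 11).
3

Using Extended Euclidean Algorithm:
gcd(4, 11) = 1
Bezout coefficients: 4 × 3 + 11 × -1 = 1
So 4 × 3 ≡ 1 (mod 11)
The inverse is 3 mod 11 = 3
Verification: 4 × 3 = 12 = 1 × 11 + 1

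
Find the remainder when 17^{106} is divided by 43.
By Fermat: 17^{42} ≡ 1 (mod 43). 106 = 2×42 + 22. So 17^{106} ≡ 17^{22} ≡ 17 (mod 43)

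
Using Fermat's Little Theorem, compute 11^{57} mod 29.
11

By Fermat's Little Theorem, a^(p-1) ≡ 1 (mod p) for prime p and gcd(a, p) = 1
Here p = 29, so 11^28 ≡ 1 (mod 29)
We can reduce the exponent: 57 mod 28 = 1
So 11^57 ≡ 11^1 (mod 29)
Computing: 11^1 mod 29 = 11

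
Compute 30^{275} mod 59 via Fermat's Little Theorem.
23

By Fermat's Little Theorem, a^(p-1) ≡ 1 (mod p) for prime p and gcd(a, p) = 1
Here p = 59, so 30^58 ≡ 1 (mod 59)
We can reduce the exponent: 275 mod 58 = 43
So 30^275 ≡ 30^43 (mod 59)
Computing: 30^43 mod 59 = 23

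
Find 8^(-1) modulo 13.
5

Using Extended Euclidean Algorithm:
gcd(8, 13) = 1
Bezout coefficients: 8 × 5 + 13 × -3 = 1
So 8 × 5 ≡ 1 (mod 13)
The inverse is 5 mod 13 = 5
Verification: 8 × 5 = 40 = 3 × 13 + 1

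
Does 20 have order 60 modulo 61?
p - 1 = 60 has prime divisors 2, 3, 5. Check 20^(60/q) mod 61 for each: 20^(60/2) = 20^30 ≡ 1, 20^(60/3) = 20^20 ≡ 1, 20^(60/5) = 20^12 ≡ 34 (mod 61). Since 20^30 ≡ 1 (mod 61), the order of 20 divides 30 (in fact the order is 5) ≠ 60, so it is not a primitive root.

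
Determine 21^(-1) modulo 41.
21^(-1) ≡ 2 (mod 41). Verification: 21 × 2 = 42 ≡ 1 (mod 41)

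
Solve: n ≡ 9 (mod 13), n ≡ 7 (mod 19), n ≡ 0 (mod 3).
M = 13 × 19 × 3 = 741. M₁ = 57, y₁ ≡ 8 (mod 13). M₂ = 39, y₂ ≡ 1 (mod 19). M₃ = 247, y₃ ≡ 1 (mod 3). n = 9×57×8 + 7×39×1 + 0×247×1 ≡ 672 (mod 741)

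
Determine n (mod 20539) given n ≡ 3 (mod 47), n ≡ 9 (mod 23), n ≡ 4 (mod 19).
18662

Using the Chinese Remainder Theorem:
M = product of moduli = 20539
For equation 1: M_1 = 437, 437 ≡ 14 (mod 47), inverse of 437 mod 47 is 37 (check: 14 × 37 = 518 ≡ 1 (mod 47))
For equation 2: M_2 = 893, 893 ≡ 19 (mod 23), inverse of 893 mod 23 is 17 (check: 19 × 17 = 323 ≡ 1 (mod 23))
For equation 3: M_3 = 1081, 1081 ≡ 17 (mod 19), inverse of 1081 mod 19 is 9 (check: 17 × 9 = 153 ≡ 1 (mod 19))
Combine: n ≡ Σ r_i×M_i×(M_i⁻¹ mod m_i) = 3×437×37 + 9×893×17 + 4×1081×9 = 48507 + 136629 + 38916 = 224052
224052 mod 20539 = 18662
n ≡ 18662 (mod 20539)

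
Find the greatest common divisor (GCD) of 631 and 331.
1

Using the Euclidean algorithm:
631 = 1 × 331 + 300
331 = 1 × 300 + 31
300 = 9 × 31 + 21
31 = 1 × 21 + 10
21 = 2 × 10 + 1
10 = 10 × 1 + 0

GCD(631, 331) = 1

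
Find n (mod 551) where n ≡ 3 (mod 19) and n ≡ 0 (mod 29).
M = 19 × 29 = 551. M₁ = 29, y₁ ≡ 2 (mod 19). M₂ = 19, y₂ ≡ 26 (mod 29). n = 3×29×2 + 0×19×26 ≡ 174 (mod 551)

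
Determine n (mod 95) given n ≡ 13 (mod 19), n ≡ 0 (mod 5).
70

Using the Chinese Remainder Theorem:
M = product of moduli = 95
For equation 1: M_1 = 5, 5 ≡ 5 (mod 19), inverse of 5 mod 19 is 4 (check: 5 × 4 = 20 ≡ 1 (mod 19))
For equation 2: M_2 = 19, 19 ≡ 4 (mod 5), inverse of 19 mod 5 is 4 (check: 4 × 4 = 16 ≡ 1 (mod 5))
Combine: n ≡ Σ r_i×M_i×(M_i⁻¹ mod m_i) = 13×5×4 + 0×19×4 = 260 + 0 = 260
260 mod 95 = 70
n ≡ 70 (mod 95)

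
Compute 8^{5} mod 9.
8

Using successive squaring:
Binary expansion of 5: 101
Powers of 8 mod 9 (each is the square of the previous):
  8^1 ≡ 8 (mod 9)
  8^2 ≡ 8² = 64 ≡ 1 (mod 9)
  8^4 ≡ 1² = 1 ≡ 1 (mod 9)
5 = 4 + 1, so 8^5 = 8^4 × 8^1 ≡ 1 × 8 (mod 9)
Multiplying step by step:
  1 × 8 = 8 ≡ 8 (mod 9)
Result: 8^5 ≡ 8 (mod 9)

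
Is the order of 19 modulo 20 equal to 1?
No, the actual order is 2, not 1.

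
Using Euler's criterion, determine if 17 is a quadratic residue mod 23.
By Euler's criterion: 17^{11} ≡ 22 (mod 23). Since this equals -1 (≡ 22), 17 is not a QR.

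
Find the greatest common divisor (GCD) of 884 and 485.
1

Using the Euclidean algorithm:
884 = 1 × 485 + 399
485 = 1 × 399 + 86
399 = 4 × 86 + 55
86 = 1 × 55 + 31
55 = 1 × 31 + 24
31 = 1 × 24 + 7
24 = 3 × 7 + 3
7 = 2 × 3 + 1
3 = 3 × 1 + 0

GCD(884, 485) = 1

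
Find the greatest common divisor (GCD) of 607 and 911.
1

Using the Euclidean algorithm:
607 = 0 × 911 + 607
911 = 1 × 607 + 304
607 = 1 × 304 + 303
304 = 1 × 303 + 1
303 = 303 × 1 + 0

GCD(607, 911) = 1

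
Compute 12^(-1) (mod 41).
12^(-1) ≡ 24 (mod 41). Verification: 12 × 24 = 288 ≡ 1 (mod 41)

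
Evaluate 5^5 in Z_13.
5 = 4 + 1 (binary 101). Repeated squaring mod 13: 5^1 ≡ 5; 5^2 ≡ 5² = 25 ≡ 12; 5^4 ≡ 12² = 144 ≡ 1. Multiply: 5^5 = 5^4 × 5^1 ≡ 1 × 5 (mod 13): 1 × 5 = 5 ≡ 5. So 5^5 ≡ 5 (mod 13).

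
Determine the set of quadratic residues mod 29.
QRs mod 29: {1, 4, 5, 6, 7, 9, 13, 16, 20, 22, 23, 24, 25, 28}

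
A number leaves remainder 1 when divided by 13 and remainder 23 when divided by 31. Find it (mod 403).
M = 13 × 31 = 403. M₁ = 31, y₁ ≡ 8 (mod 13). M₂ = 13, y₂ ≡ 12 (mod 31). m = 1×31×8 + 23×13×12 ≡ 209 (mod 403)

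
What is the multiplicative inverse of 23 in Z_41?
23^(-1) ≡ 25 (mod 41). Verification: 23 × 25 = 575 ≡ 1 (mod 41)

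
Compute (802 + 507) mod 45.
4

(802 + 507) = 1309
1309 mod 45 = 4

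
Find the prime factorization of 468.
2^2 × 3^2 × 13

Divide by primes starting from smallest:
468 ÷ 2 = 234
234 ÷ 2 = 117
117 ÷ 3 = 39
39 ÷ 3 = 13
13 ÷ 13 = 1

468 = 2^2 × 3^2 × 13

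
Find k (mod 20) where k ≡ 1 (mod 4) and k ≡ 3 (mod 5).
M = 4 × 5 = 20. M₁ = 5, y₁ ≡ 1 (mod 4). M₂ = 4, y₂ ≡ 4 (mod 5). k = 1×5×1 + 3×4×4 ≡ 13 (mod 20)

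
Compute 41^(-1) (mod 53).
41^(-1) ≡ 22 (mod 53). Verification: 41 × 22 = 902 ≡ 1 (mod 53)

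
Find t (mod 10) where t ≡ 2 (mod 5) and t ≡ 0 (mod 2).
M = 5 × 2 = 10. M₁ = 2, y₁ ≡ 3 (mod 5). M₂ = 5, y₂ ≡ 1 (mod 2). t = 2×2×3 + 0×5×1 ≡ 2 (mod 10)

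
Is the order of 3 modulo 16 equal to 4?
Yes, ord_16(3) = 4.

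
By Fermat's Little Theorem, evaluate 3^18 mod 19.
By Fermat's Little Theorem, 3^{18} ≡ 1 (mod 19) since 19 is prime and gcd(3, 19) = 1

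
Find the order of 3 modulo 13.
Powers of 3 mod 13: 3^1≡3, 3^2≡9, 3^3≡1. Order = 3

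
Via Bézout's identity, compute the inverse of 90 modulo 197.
Extended GCD: 90(81) + 197(-37) = 1. So 90^(-1) ≡ 81 ≡ 81 (mod 197). Verify: 90 × 81 = 7290 ≡ 1 (mod 197)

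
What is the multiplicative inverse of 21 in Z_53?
48

Using Extended Euclidean Algorithm:
gcd(21, 53) = 1
Bezout coefficients: 21 × -5 + 53 × 2 = 1
So 21 × -5 ≡ 1 (mod 53)
The inverse is -5 mod 53 = 48
Verification: 21 × 48 = 1008 = 19 × 53 + 1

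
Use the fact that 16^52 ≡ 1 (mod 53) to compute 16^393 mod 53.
By Fermat: 16^{52} ≡ 1 (mod 53). 393 = 7×52 + 29. So 16^{393} ≡ 16^{29} ≡ 15 (mod 53)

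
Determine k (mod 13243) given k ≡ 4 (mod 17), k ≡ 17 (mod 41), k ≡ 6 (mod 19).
11292

Using the Chinese Remainder Theorem:
M = product of moduli = 13243
For equation 1: M_1 = 779, 779 ≡ 14 (mod 17), inverse of 779 mod 17 is 11 (check: 14 × 11 = 154 ≡ 1 (mod 17))
For equation 2: M_2 = 323, 323 ≡ 36 (mod 41), inverse of 323 mod 41 is 8 (check: 36 × 8 = 288 ≡ 1 (mod 41))
For equation 3: M_3 = 697, 697 ≡ 13 (mod 19), inverse of 697 mod 19 is 3 (check: 13 × 3 = 39 ≡ 1 (mod 19))
Combine: k ≡ Σ r_i×M_i×(M_i⁻¹ mod m_i) = 4×779×11 + 17×323×8 + 6×697×3 = 34276 + 43928 + 12546 = 90750
90750 mod 13243 = 11292
k ≡ 11292 (mod 13243)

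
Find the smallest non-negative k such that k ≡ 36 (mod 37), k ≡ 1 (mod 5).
36

Using the Chinese Remainder Theorem:
M = product of moduli = 185
For equation 1: M_1 = 5, 5 ≡ 5 (mod 37), inverse of 5 mod 37 is 15 (check: 5 × 15 = 75 ≡ 1 (mod 37))
For equation 2: M_2 = 37, 37 ≡ 2 (mod 5), inverse of 37 mod 5 is 3 (check: 2 × 3 = 6 ≡ 1 (mod 5))
Combine: k ≡ Σ r_i×M_i×(M_i⁻¹ mod m_i) = 36×5×15 + 1×37×3 = 2700 + 111 = 2811
2811 mod 185 = 36
k ≡ 36 (mod 185)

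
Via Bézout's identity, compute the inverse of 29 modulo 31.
Extended GCD: 29(15) + 31(-14) = 1. So 29^(-1) ≡ 15 ≡ 15 (mod 31). Verify: 29 × 15 = 435 ≡ 1 (mod 31)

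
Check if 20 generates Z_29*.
p - 1 = 28 has prime divisors 2, 7. Check 20^(28/q) mod 29 for each: 20^(28/2) = 20^14 ≡ 1, 20^(28/7) = 20^4 ≡ 7 (mod 29). Since 20^14 ≡ 1 (mod 29), the order of 20 divides 14 (in fact the order is 7) ≠ 28, so it is not a primitive root.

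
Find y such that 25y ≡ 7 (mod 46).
15

Since gcd(25, 46) = 1 divides 7, a solution exists.
Multiply both sides by the inverse of 25 mod 46:
  25^(-1) mod 46 = 35
  x ≡ 35 × 7 ≡ 245 ≡ 15 (mod 46)
Verification: 25 × 15 = 375 = 8 × 46 + 7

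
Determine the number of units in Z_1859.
1560

Prime factorization: 1859 = 11 × 13^2
Using the formula φ(n) = n × Π(1 - 1/p) for each prime factor p:
φ(1859) = 1859 × (1 - 1/11) × (1 - 1/13)
φ(1859) = 1560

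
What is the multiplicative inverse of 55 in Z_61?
10

Using Extended Euclidean Algorithm:
gcd(55, 61) = 1
Bezout coefficients: 55 × 10 + 61 × -9 = 1
So 55 × 10 ≡ 1 (mod 61)
The inverse is 10 mod 61 = 10
Verification: 55 × 10 = 550 = 9 × 61 + 1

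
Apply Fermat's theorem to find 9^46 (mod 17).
By Fermat: 9^{16} ≡ 1 (mod 17). 46 = 2×16 + 14. So 9^{46} ≡ 9^{14} ≡ 4 (mod 17)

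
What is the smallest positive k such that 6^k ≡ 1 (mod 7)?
Powers of 6 mod 7: 6^1≡6, 6^2≡1. Order = 2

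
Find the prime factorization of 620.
2^2 × 5 × 31

Divide by primes starting from smallest:
620 ÷ 2 = 310
310 ÷ 2 = 155
155 ÷ 5 = 31
31 ÷ 31 = 1

620 = 2^2 × 5 × 31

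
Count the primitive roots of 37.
12

The number of primitive roots modulo p is φ(p-1) = φ(36)
φ(36) = 12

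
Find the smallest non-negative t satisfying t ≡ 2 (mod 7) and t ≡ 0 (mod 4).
M = 7 × 4 = 28. M₁ = 4, y₁ ≡ 2 (mod 7). M₂ = 7, y₂ ≡ 3 (mod 4). t = 2×4×2 + 0×7×3 ≡ 16 (mod 28)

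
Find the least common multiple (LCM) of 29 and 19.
551

First find GCD(29, 19) using the Euclidean algorithm:
29 = 1 × 19 + 10
19 = 1 × 10 + 9
10 = 1 × 9 + 1
9 = 9 × 1 + 0
GCD(29, 19) = 1

LCM formula: LCM(a, b) = (a × b) / GCD(a, b)
LCM(29, 19) = (29 × 19) / 1
LCM(29, 19) = 551 / 1
LCM(29, 19) = 551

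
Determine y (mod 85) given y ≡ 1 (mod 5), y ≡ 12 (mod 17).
46

Using the Chinese Remainder Theorem:
M = product of moduli = 85
For equation 1: M_1 = 17, 17 ≡ 2 (mod 5), inverse of 17 mod 5 is 3 (check: 2 × 3 = 6 ≡ 1 (mod 5))
For equation 2: M_2 = 5, 5 ≡ 5 (mod 17), inverse of 5 mod 17 is 7 (check: 5 × 7 = 35 ≡ 1 (mod 17))
Combine: y ≡ Σ r_i×M_i×(M_i⁻¹ mod m_i) = 1×17×3 + 12×5×7 = 51 + 420 = 471
471 mod 85 = 46
y ≡ 46 (mod 85)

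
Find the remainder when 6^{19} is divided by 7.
By Fermat: 6^{6} ≡ 1 (mod 7). 19 = 3×6 + 1. So 6^{19} ≡ 6^{1} ≡ 6 (mod 7)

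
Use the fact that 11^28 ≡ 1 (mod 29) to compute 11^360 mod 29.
By Fermat: 11^{28} ≡ 1 (mod 29). 360 ≡ 24 (mod 28). So 11^{360} ≡ 11^{24} ≡ 7 (mod 29)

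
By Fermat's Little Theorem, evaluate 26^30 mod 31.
By Fermat's Little Theorem, 26^{30} ≡ 1 (mod 31) since 31 is prime and gcd(26, 31) = 1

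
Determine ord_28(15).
Powers of 15 mod 28: 15^1≡15, 15^2≡1. Order = 2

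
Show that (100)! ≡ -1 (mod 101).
(100)! mod 101 = 100. Since this equals -1 (mod 101), Wilson confirms 101 is prime.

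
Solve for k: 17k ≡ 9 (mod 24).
9

Since gcd(17, 24) = 1 divides 9, a solution exists.
Multiply both sides by the inverse of 17 mod 24:
  17^(-1) mod 24 = 17
  x ≡ 17 × 9 ≡ 153 ≡ 9 (mod 24)
Verification: 17 × 9 = 153 = 6 × 24 + 9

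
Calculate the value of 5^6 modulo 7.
6 = 4 + 2 (binary 110). Repeated squaring mod 7: 5^1 ≡ 5; 5^2 ≡ 5² = 25 ≡ 4; 5^4 ≡ 4² = 16 ≡ 2. Multiply: 5^6 = 5^4 × 5^2 ≡ 2 × 4 (mod 7): 2 × 4 = 8 ≡ 1. So 5^6 ≡ 1 (mod 7).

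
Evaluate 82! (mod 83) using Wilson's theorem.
By Wilson's theorem, (82)! ≡ -1 ≡ 82 (mod 83)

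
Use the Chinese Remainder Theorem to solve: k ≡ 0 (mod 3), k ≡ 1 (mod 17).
M = 3 × 17 = 51. M₁ = 17, y₁ ≡ 2 (mod 3). M₂ = 3, y₂ ≡ 6 (mod 17). k = 0×17×2 + 1×3×6 ≡ 18 (mod 51)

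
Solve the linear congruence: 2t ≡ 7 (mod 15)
11

Since gcd(2, 15) = 1 divides 7, a solution exists.
Multiply both sides by the inverse of 2 mod 15:
  2^(-1) mod 15 = 8
  x ≡ 8 × 7 ≡ 56 ≡ 11 (mod 15)
Verification: 2 × 11 = 22 = 1 × 15 + 7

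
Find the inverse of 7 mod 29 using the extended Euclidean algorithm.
Extended GCD: 7(-4) + 29(1) = 1. So 7^(-1) ≡ 25 ≡ 25 (mod 29). Verify: 7 × 25 = 175 ≡ 1 (mod 29)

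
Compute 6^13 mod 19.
Using repeated squaring. 13 = 8 + 4 + 1 (binary 1101). Repeated squaring mod 19: 6^1 ≡ 6; 6^2 ≡ 6² = 36 ≡ 17; 6^4 ≡ 17² = 289 ≡ 4; 6^8 ≡ 4² = 16 ≡ 16. Multiply: 6^13 = 6^8 × 6^4 × 6^1 ≡ 16 × 4 × 6 (mod 19): 16 × 4 = 64 ≡ 7; 7 × 6 = 42 ≡ 4. So 6^13 ≡ 4 (mod 19).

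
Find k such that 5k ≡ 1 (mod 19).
5^(-1) ≡ 4 (mod 19). Verification: 5 × 4 = 20 ≡ 1 (mod 19)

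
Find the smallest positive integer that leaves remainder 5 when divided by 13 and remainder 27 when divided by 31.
M = 13 × 31 = 403. M₁ = 31, y₁ ≡ 8 (mod 13). M₂ = 13, y₂ ≡ 12 (mod 31). x = 5×31×8 + 27×13×12 ≡ 213 (mod 403). The smallest positive such number is 213.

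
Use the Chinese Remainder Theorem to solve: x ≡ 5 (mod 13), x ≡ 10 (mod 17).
44

Using the Chinese Remainder Theorem:
M = product of moduli = 221
For equation 1: M_1 = 17, 17 ≡ 4 (mod 13), inverse of 17 mod 13 is 10 (check: 4 × 10 = 40 ≡ 1 (mod 13))
For equation 2: M_2 = 13, 13 ≡ 13 (mod 17), inverse of 13 mod 17 is 4 (check: 13 × 4 = 52 ≡ 1 (mod 17))
Combine: x ≡ Σ r_i×M_i×(M_i⁻¹ mod m_i) = 5×17×10 + 10×13×4 = 850 + 520 = 1370
1370 mod 221 = 44
x ≡ 44 (mod 221)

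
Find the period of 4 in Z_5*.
Powers of 4 mod 5: 4^1≡4, 4^2≡1. Order = 2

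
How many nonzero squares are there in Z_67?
For prime 67, there are (p-1)/2 = (67-1)/2 = 33 quadratic residues (excluding 0).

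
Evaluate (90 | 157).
(90/157) = 90^{78} mod 157 = 1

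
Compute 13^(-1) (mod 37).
13^(-1) ≡ 20 (mod 37). Verification: 13 × 20 = 260 ≡ 1 (mod 37)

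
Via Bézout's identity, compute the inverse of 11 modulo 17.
Extended GCD: 11(-3) + 17(2) = 1. So 11^(-1) ≡ 14 ≡ 14 (mod 17). Verify: 11 × 14 = 154 ≡ 1 (mod 17)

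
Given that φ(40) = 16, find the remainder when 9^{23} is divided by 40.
By Euler: 9^{16} ≡ 1 (mod 40) since gcd(9, 40) = 1. 23 = 1×16 + 7. So 9^{23} ≡ 9^{7} ≡ 9 (mod 40)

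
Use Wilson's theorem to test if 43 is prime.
(42)! mod 43 = 42. Since 42 ≡ -1 (mod 43), 43 is prime.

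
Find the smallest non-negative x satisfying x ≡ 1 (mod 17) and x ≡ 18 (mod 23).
M = 17 × 23 = 391. M₁ = 23, y₁ ≡ 3 (mod 17). M₂ = 17, y₂ ≡ 19 (mod 23). x = 1×23×3 + 18×17×19 ≡ 18 (mod 391)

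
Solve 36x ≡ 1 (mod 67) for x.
54

Using Extended Euclidean Algorithm:
gcd(36, 67) = 1
Bezout coefficients: 36 × -13 + 67 × 7 = 1
So 36 × -13 ≡ 1 (mod 67)
The inverse is -13 mod 67 = 54
Verification: 36 × 54 = 1944 = 29 × 67 + 1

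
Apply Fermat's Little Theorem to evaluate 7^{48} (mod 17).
1

By Fermat's Little Theorem, a^(p-1) ≡ 1 (mod p) for prime p and gcd(a, p) = 1
Here p = 17, so 7^16 ≡ 1 (mod 17)
We can reduce the exponent: 48 mod 16 = 0
So 7^48 ≡ 7^0 (mod 17)
Computing: 7^0 mod 17 = 1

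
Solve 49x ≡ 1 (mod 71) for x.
49^(-1) ≡ 29 (mod 71). Verification: 49 × 29 = 1421 ≡ 1 (mod 71)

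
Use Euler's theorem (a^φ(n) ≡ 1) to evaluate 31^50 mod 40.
By Euler: 31^{16} ≡ 1 (mod 40) since gcd(31, 40) = 1. 50 = 3×16 + 2. So 31^{50} ≡ 31^{2} ≡ 1 (mod 40)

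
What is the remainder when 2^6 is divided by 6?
6 = 4 + 2 (binary 110). Repeated squaring mod 6: 2^1 ≡ 2; 2^2 ≡ 2² = 4 ≡ 4; 2^4 ≡ 4² = 16 ≡ 4. Multiply: 2^6 = 2^4 × 2^2 ≡ 4 × 4 (mod 6): 4 × 4 = 16 ≡ 4. So 2^6 ≡ 4 (mod 6).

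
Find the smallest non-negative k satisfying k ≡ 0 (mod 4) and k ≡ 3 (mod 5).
M = 4 × 5 = 20. M₁ = 5, y₁ ≡ 1 (mod 4). M₂ = 4, y₂ ≡ 4 (mod 5). k = 0×5×1 + 3×4×4 ≡ 8 (mod 20)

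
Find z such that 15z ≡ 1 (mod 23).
15^(-1) ≡ 20 (mod 23). Verification: 15 × 20 = 300 ≡ 1 (mod 23)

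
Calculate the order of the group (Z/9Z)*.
6

Prime factorization: 9 = 3^2
Using the formula φ(n) = n × Π(1 - 1/p) for each prime factor p:
φ(9) = 9 × (1 - 1/3)
φ(9) = 6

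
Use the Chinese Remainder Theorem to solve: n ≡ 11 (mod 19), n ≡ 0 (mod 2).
30

Using the Chinese Remainder Theorem:
M = product of moduli = 38
For equation 1: M_1 = 2, 2 ≡ 2 (mod 19), inverse of 2 mod 19 is 10 (check: 2 × 10 = 20 ≡ 1 (mod 19))
For equation 2: M_2 = 19, 19 ≡ 1 (mod 2), inverse of 19 mod 2 is 1 (check: 1 × 1 = 1 ≡ 1 (mod 2))
Combine: n ≡ Σ r_i×M_i×(M_i⁻¹ mod m_i) = 11×2×10 + 0×19×1 = 220 + 0 = 220
220 mod 38 = 30
n ≡ 30 (mod 38)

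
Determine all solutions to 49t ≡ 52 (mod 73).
10

Since gcd(49, 73) = 1 divides 52, a solution exists.
Multiply both sides by the inverse of 49 mod 73:
  49^(-1) mod 73 = 3
  x ≡ 3 × 52 ≡ 156 ≡ 10 (mod 73)
Verification: 49 × 10 = 490 = 6 × 73 + 52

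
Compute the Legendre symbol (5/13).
(5/13) = 5^{6} mod 13 = -1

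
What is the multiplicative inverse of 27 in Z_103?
42

Using Extended Euclidean Algorithm:
gcd(27, 103) = 1
Bezout coefficients: 27 × 42 + 103 × -11 = 1
So 27 × 42 ≡ 1 (mod 103)
The inverse is 42 mod 103 = 42
Verification: 27 × 42 = 1134 = 11 × 103 + 1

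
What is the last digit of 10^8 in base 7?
10 ≡ 3 (mod 7). 8 = 8 (binary 1000). Repeated squaring mod 7: 3^1 ≡ 3; 3^2 ≡ 3² = 9 ≡ 2; 3^4 ≡ 2² = 4 ≡ 4; 3^8 ≡ 4² = 16 ≡ 2. So 10^8 ≡ 2 (mod 7).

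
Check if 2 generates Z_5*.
p - 1 = 4 has prime divisors 2. Check 2^(4/q) mod 5 for each: 2^(4/2) = 2^2 ≡ 4 (mod 5). None of these is 1, so 2 has order 4 = φ(5), so it is a primitive root mod 5.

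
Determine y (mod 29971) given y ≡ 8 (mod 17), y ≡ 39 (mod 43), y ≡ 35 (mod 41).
10531

Using the Chinese Remainder Theorem:
M = product of moduli = 29971
For equation 1: M_1 = 1763, 1763 ≡ 12 (mod 17), inverse of 1763 mod 17 is 10 (check: 12 × 10 = 120 ≡ 1 (mod 17))
For equation 2: M_2 = 697, 697 ≡ 9 (mod 43), inverse of 697 mod 43 is 24 (check: 9 × 24 = 216 ≡ 1 (mod 43))
For equation 3: M_3 = 731, 731 ≡ 34 (mod 41), inverse of 731 mod 41 is 35 (check: 34 × 35 = 1190 ≡ 1 (mod 41))
Combine: y ≡ Σ r_i×M_i×(M_i⁻¹ mod m_i) = 8×1763×10 + 39×697×24 + 35×731×35 = 141040 + 652392 + 895475 = 1688907
1688907 mod 29971 = 10531
y ≡ 10531 (mod 29971)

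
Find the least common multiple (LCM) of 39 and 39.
39

First find GCD(39, 39) using the Euclidean algorithm:
39 = 1 × 39 + 0
GCD(39, 39) = 39

LCM formula: LCM(a, b) = (a × b) / GCD(a, b)
LCM(39, 39) = (39 × 39) / 39
LCM(39, 39) = 1521 / 39
LCM(39, 39) = 39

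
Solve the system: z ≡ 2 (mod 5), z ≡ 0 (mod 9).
M = 5 × 9 = 45. M₁ = 9, y₁ ≡ 4 (mod 5). M₂ = 5, y₂ ≡ 2 (mod 9). z = 2×9×4 + 0×5×2 ≡ 27 (mod 45)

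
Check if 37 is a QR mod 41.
By Euler's criterion: 37^{20} ≡ 1 (mod 41). Since this equals 1, 37 is a QR.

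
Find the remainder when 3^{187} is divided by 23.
By Fermat: 3^{22} ≡ 1 (mod 23). 187 = 8×22 + 11. So 3^{187} ≡ 3^{11} ≡ 1 (mod 23)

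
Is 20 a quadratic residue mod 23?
By Euler's criterion: 20^{11} ≡ 22 (mod 23). Since this equals -1 (≡ 22), 20 is not a QR.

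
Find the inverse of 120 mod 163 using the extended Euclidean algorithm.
Extended GCD: 120(72) + 163(-53) = 1. So 120^(-1) ≡ 72 ≡ 72 (mod 163). Verify: 120 × 72 = 8640 ≡ 1 (mod 163)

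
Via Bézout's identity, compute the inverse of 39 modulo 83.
Extended GCD: 39(-17) + 83(8) = 1. So 39^(-1) ≡ 66 ≡ 66 (mod 83). Verify: 39 × 66 = 2574 ≡ 1 (mod 83)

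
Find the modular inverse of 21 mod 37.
21^(-1) ≡ 30 (mod 37). Verification: 21 × 30 = 630 ≡ 1 (mod 37)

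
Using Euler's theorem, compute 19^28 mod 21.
By Euler: 19^{12} ≡ 1 (mod 21) since gcd(19, 21) = 1. 28 = 2×12 + 4. So 19^{28} ≡ 19^{4} ≡ 16 (mod 21)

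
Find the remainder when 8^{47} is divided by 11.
By Fermat: 8^{10} ≡ 1 (mod 11). 47 = 4×10 + 7. So 8^{47} ≡ 8^{7} ≡ 2 (mod 11)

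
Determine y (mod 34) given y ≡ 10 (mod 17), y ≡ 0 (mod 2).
10

Using the Chinese Remainder Theorem:
M = product of moduli = 34
For equation 1: M_1 = 2, 2 ≡ 2 (mod 17), inverse of 2 mod 17 is 9 (check: 2 × 9 = 18 ≡ 1 (mod 17))
For equation 2: M_2 = 17, 17 ≡ 1 (mod 2), inverse of 17 mod 2 is 1 (check: 1 × 1 = 1 ≡ 1 (mod 2))
Combine: y ≡ Σ r_i×M_i×(M_i⁻¹ mod m_i) = 10×2×9 + 0×17×1 = 180 + 0 = 180
180 mod 34 = 10
y ≡ 10 (mod 34)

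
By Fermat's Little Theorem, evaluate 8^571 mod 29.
By Fermat: 8^{28} ≡ 1 (mod 29). 571 ≡ 11 (mod 28). So 8^{571} ≡ 8^{11} ≡ 3 (mod 29)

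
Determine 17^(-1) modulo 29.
17^(-1) ≡ 12 (mod 29). Verification: 17 × 12 = 204 ≡ 1 (mod 29)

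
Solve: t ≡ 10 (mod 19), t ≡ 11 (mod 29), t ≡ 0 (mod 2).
M = 19 × 29 × 2 = 1102. M₁ = 58, y₁ ≡ 1 (mod 19). M₂ = 38, y₂ ≡ 13 (mod 29). M₃ = 551, y₃ ≡ 1 (mod 2). t = 10×58×1 + 11×38×13 + 0×551×1 ≡ 504 (mod 1102)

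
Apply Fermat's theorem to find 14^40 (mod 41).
By Fermat's Little Theorem, 14^{40} ≡ 1 (mod 41) since 41 is prime and gcd(14, 41) = 1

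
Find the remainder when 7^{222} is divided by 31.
By Fermat: 7^{30} ≡ 1 (mod 31). 222 = 7×30 + 12. So 7^{222} ≡ 7^{12} ≡ 16 (mod 31)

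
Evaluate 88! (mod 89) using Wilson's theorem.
By Wilson's theorem, (88)! ≡ -1 ≡ 88 (mod 89)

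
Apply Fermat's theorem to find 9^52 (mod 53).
By Fermat's Little Theorem, 9^{52} ≡ 1 (mod 53) since 53 is prime and gcd(9, 53) = 1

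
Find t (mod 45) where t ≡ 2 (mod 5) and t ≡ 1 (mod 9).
M = 5 × 9 = 45. M₁ = 9, y₁ ≡ 4 (mod 5). M₂ = 5, y₂ ≡ 2 (mod 9). t = 2×9×4 + 1×5×2 ≡ 37 (mod 45)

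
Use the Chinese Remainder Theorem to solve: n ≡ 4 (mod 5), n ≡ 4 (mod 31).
4

Using the Chinese Remainder Theorem:
M = product of moduli = 155
For equation 1: M_1 = 31, 31 ≡ 1 (mod 5), inverse of 31 mod 5 is 1 (check: 1 × 1 = 1 ≡ 1 (mod 5))
For equation 2: M_2 = 5, 5 ≡ 5 (mod 31), inverse of 5 mod 31 is 25 (check: 5 × 25 = 125 ≡ 1 (mod 31))
Combine: n ≡ Σ r_i×M_i×(M_i⁻¹ mod m_i) = 4×31×1 + 4×5×25 = 124 + 500 = 624
624 mod 155 = 4
n ≡ 4 (mod 155)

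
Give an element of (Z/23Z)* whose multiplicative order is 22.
5 has order 22 mod 23 since 5^{22} ≡ 1 (mod 23) and no smaller power works.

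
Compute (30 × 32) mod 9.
6

(30 × 32) = 960
960 mod 9 = 6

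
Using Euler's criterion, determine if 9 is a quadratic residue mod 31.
By Euler's criterion: 9^{15} ≡ 1 (mod 31). Since this equals 1, 9 is a QR.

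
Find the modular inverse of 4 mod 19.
4^(-1) ≡ 5 (mod 19). Verification: 4 × 5 = 20 ≡ 1 (mod 19)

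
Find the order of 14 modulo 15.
Powers of 14 mod 15: 14^1≡14, 14^2≡1. Order = 2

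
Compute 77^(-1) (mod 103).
99

Using Extended Euclidean Algorithm:
gcd(77, 103) = 1
Bezout coefficients: 77 × -4 + 103 × 3 = 1
So 77 × -4 ≡ 1 (mod 103)
The inverse is -4 mod 103 = 99
Verification: 77 × 99 = 7623 = 74 × 103 + 1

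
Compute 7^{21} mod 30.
7

Using successive squaring:
Binary expansion of 21: 10101
Powers of 7 mod 30 (each is the square of the previous):
  7^1 ≡ 7 (mod 30)
  7^2 ≡ 7² = 49 ≡ 19 (mod 30)
  7^4 ≡ 19² = 361 ≡ 1 (mod 30)
  7^8 ≡ 1² = 1 ≡ 1 (mod 30)
  7^16 ≡ 1² = 1 ≡ 1 (mod 30)
21 = 16 + 4 + 1, so 7^21 = 7^16 × 7^4 × 7^1 ≡ 1 × 1 × 7 (mod 30)
Multiplying step by step:
  1 × 1 = 1 ≡ 1 (mod 30)
  1 × 7 = 7 ≡ 7 (mod 30)
Result: 7^21 ≡ 7 (mod 30)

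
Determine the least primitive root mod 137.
p - 1 = 136 has prime divisors 2, 17. h is a primitive root mod 137 iff h^(136/q) ≢ 1 (mod 137) for each such q.
h = 2: 2^68 ≡ 1, 2^8 ≡ 119 (mod 137); 2^68 ≡ 1, so not a primitive root.
h = 3: 3^68 ≡ 136, 3^8 ≡ 122 (mod 137); none is 1, so 3 has order 136 and is a primitive root.
The smallest primitive root mod 137 is g = 3.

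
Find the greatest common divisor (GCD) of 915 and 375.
15

Using the Euclidean algorithm:
915 = 2 × 375 + 165
375 = 2 × 165 + 45
165 = 3 × 45 + 30
45 = 1 × 30 + 15
30 = 2 × 15 + 0

GCD(915, 375) = 15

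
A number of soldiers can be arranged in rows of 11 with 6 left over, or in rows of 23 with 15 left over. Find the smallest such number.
M = 11 × 23 = 253. M₁ = 23, y₁ ≡ 1 (mod 11). M₂ = 11, y₂ ≡ 21 (mod 23). m = 6×23×1 + 15×11×21 ≡ 61 (mod 253). The smallest positive such number is 61.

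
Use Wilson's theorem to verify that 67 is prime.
(66)! mod 67 = 66. Since this equals -1 (mod 67), Wilson confirms 67 is prime.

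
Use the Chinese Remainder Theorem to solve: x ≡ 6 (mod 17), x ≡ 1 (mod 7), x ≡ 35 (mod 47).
176

Using the Chinese Remainder Theorem:
M = product of moduli = 5593
For equation 1: M_1 = 329, 329 ≡ 6 (mod 17), inverse of 329 mod 17 is 3 (check: 6 × 3 = 18 ≡ 1 (mod 17))
For equation 2: M_2 = 799, 799 ≡ 1 (mod 7), inverse of 799 mod 7 is 1 (check: 1 × 1 = 1 ≡ 1 (mod 7))
For equation 3: M_3 = 119, 119 ≡ 25 (mod 47), inverse of 119 mod 47 is 32 (check: 25 × 32 = 800 ≡ 1 (mod 47))
Combine: x ≡ Σ r_i×M_i×(M_i⁻¹ mod m_i) = 6×329×3 + 1×799×1 + 35×119×32 = 5922 + 799 + 133280 = 140001
140001 mod 5593 = 176
x ≡ 176 (mod 5593)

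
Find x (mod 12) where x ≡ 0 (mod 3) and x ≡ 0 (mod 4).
M = 3 × 4 = 12. M₁ = 4, y₁ ≡ 1 (mod 3). M₂ = 3, y₂ ≡ 3 (mod 4). x = 0×4×1 + 0×3×3 ≡ 0 (mod 12)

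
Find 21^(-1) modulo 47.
9

Using Extended Euclidean Algorithm:
gcd(21, 47) = 1
Bezout coefficients: 21 × 9 + 47 × -4 = 1
So 21 × 9 ≡ 1 (mod 47)
The inverse is 9 mod 47 = 9
Verification: 21 × 9 = 189 = 4 × 47 + 1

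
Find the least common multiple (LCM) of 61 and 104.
6344

First find GCD(61, 104) using the Euclidean algorithm:
61 = 0 × 104 + 61
104 = 1 × 61 + 43
61 = 1 × 43 + 18
43 = 2 × 18 + 7
18 = 2 × 7 + 4
7 = 1 × 4 + 3
4 = 1 × 3 + 1
3 = 3 × 1 + 0
GCD(61, 104) = 1

LCM formula: LCM(a, b) = (a × b) / GCD(a, b)
LCM(61, 104) = (61 × 104) / 1
LCM(61, 104) = 6344 / 1
LCM(61, 104) = 6344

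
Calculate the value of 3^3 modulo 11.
3 = 2 + 1 (binary 11). Repeated squaring mod 11: 3^1 ≡ 3; 3^2 ≡ 3² = 9 ≡ 9. Multiply: 3^3 = 3^2 × 3^1 ≡ 9 × 3 (mod 11): 9 × 3 = 27 ≡ 5. So 3^3 ≡ 5 (mod 11).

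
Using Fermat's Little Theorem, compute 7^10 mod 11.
By Fermat's Little Theorem, 7^{10} ≡ 1 (mod 11) since 11 is prime and gcd(7, 11) = 1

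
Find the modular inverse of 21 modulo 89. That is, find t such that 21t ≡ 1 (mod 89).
17

Using Extended Euclidean Algorithm:
gcd(21, 89) = 1
Bezout coefficients: 21 × 17 + 89 × -4 = 1
So 21 × 17 ≡ 1 (mod 89)
The inverse is 17 mod 89 = 17
Verification: 21 × 17 = 357 = 4 × 89 + 1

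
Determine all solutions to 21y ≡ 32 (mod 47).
6

Since gcd(21, 47) = 1 divides 32, a solution exists.
Multiply both sides by the inverse of 21 mod 47:
  21^(-1) mod 47 = 9
  x ≡ 9 × 32 ≡ 288 ≡ 6 (mod 47)
Verification: 21 × 6 = 126 = 2 × 47 + 32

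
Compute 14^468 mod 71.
Using Fermat: 14^{70} ≡ 1 (mod 71). 468 ≡ 48 (mod 70). So 14^{468} ≡ 14^{48} ≡ 25 (mod 71)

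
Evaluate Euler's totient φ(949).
864

Prime factorization: 949 = 13 × 73
Using the formula φ(n) = n × Π(1 - 1/p) for each prime factor p:
φ(949) = 949 × (1 - 1/13) × (1 - 1/73)
φ(949) = 864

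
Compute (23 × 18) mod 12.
6

(23 × 18) = 414
414 mod 12 = 6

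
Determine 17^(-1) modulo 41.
17^(-1) ≡ 29 (mod 41). Verification: 17 × 29 = 493 ≡ 1 (mod 41)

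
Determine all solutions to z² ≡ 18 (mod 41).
The square roots of 18 mod 41 are 10 and 31. Verify: 10² = 100 ≡ 18 (mod 41)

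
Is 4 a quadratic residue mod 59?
By Euler's criterion: 4^{29} ≡ 1 (mod 59). Since this equals 1, 4 is a QR.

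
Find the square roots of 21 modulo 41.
The square roots of 21 mod 41 are 12 and 29. Verify: 12² = 144 ≡ 21 (mod 41)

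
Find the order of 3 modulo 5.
Powers of 3 mod 5: 3^1≡3, 3^2≡4, 3^3≡2, 3^4≡1. Order = 4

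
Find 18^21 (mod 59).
Using repeated squaring. 21 = 16 + 4 + 1 (binary 10101). Repeated squaring mod 59: 18^1 ≡ 18; 18^2 ≡ 18² = 324 ≡ 29; 18^4 ≡ 29² = 841 ≡ 15; 18^8 ≡ 15² = 225 ≡ 48; 18^16 ≡ 48² = 2304 ≡ 3. Multiply: 18^21 = 18^16 × 18^4 × 18^1 ≡ 3 × 15 × 18 (mod 59): 3 × 15 = 45 ≡ 45; 45 × 18 = 810 ≡ 43. So 18^21 ≡ 43 (mod 59).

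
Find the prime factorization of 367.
367

Divide by primes starting from smallest:
367 ÷ 367 = 1

367 = 367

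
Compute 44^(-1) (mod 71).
21

Using Extended Euclidean Algorithm:
gcd(44, 71) = 1
Bezout coefficients: 44 × 21 + 71 × -13 = 1
So 44 × 21 ≡ 1 (mod 71)
The inverse is 21 mod 71 = 21
Verification: 44 × 21 = 924 = 13 × 71 + 1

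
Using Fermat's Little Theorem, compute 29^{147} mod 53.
4

By Fermat's Little Theorem, a^(p-1) ≡ 1 (mod p) for prime p and gcd(a, p) = 1
Here p = 53, so 29^52 ≡ 1 (mod 53)
We can reduce the exponent: 147 mod 52 = 43
So 29^147 ≡ 29^43 (mod 53)
Computing: 29^43 mod 53 = 4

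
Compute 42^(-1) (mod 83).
2

Using Extended Euclidean Algorithm:
gcd(42, 83) = 1
Bezout coefficients: 42 × 2 + 83 × -1 = 1
So 42 × 2 ≡ 1 (mod 83)
The inverse is 2 mod 83 = 2
Verification: 42 × 2 = 84 = 1 × 83 + 1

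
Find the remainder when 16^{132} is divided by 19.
By Fermat: 16^{18} ≡ 1 (mod 19). 132 = 7×18 + 6. So 16^{132} ≡ 16^{6} ≡ 7 (mod 19)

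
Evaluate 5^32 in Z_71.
Using repeated squaring. 32 = 32 (binary 100000). Repeated squaring mod 71: 5^1 ≡ 5; 5^2 ≡ 5² = 25 ≡ 25; 5^4 ≡ 25² = 625 ≡ 57; 5^8 ≡ 57² = 3249 ≡ 54; 5^16 ≡ 54² = 2916 ≡ 5; 5^32 ≡ 5² = 25 ≡ 25. So 5^32 ≡ 25 (mod 71).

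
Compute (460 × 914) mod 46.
0

(460 × 914) = 420440
420440 mod 46 = 0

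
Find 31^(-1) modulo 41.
4

Using Extended Euclidean Algorithm:
gcd(31, 41) = 1
Bezout coefficients: 31 × 4 + 41 × -3 = 1
So 31 × 4 ≡ 1 (mod 41)
The inverse is 4 mod 41 = 4
Verification: 31 × 4 = 124 = 3 × 41 + 1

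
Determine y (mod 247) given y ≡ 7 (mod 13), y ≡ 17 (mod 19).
150

Using the Chinese Remainder Theorem:
M = product of moduli = 247
For equation 1: M_1 = 19, 19 ≡ 6 (mod 13), inverse of 19 mod 13 is 11 (check: 6 × 11 = 66 ≡ 1 (mod 13))
For equation 2: M_2 = 13, 13 ≡ 13 (mod 19), inverse of 13 mod 19 is 3 (check: 13 × 3 = 39 ≡ 1 (mod 19))
Combine: y ≡ Σ r_i×M_i×(M_i⁻¹ mod m_i) = 7×19×11 + 17×13×3 = 1463 + 663 = 2126
2126 mod 247 = 150
y ≡ 150 (mod 247)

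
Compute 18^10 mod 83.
10 = 8 + 2 (binary 1010). Repeated squaring mod 83: 18^1 ≡ 18; 18^2 ≡ 18² = 324 ≡ 75; 18^4 ≡ 75² = 5625 ≡ 64; 18^8 ≡ 64² = 4096 ≡ 29. Multiply: 18^10 = 18^8 × 18^2 ≡ 29 × 75 (mod 83): 29 × 75 = 2175 ≡ 17. So 18^10 ≡ 17 (mod 83).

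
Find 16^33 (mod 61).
Using repeated squaring. 33 = 32 + 1 (binary 100001). Repeated squaring mod 61: 16^1 ≡ 16; 16^2 ≡ 16² = 256 ≡ 12; 16^4 ≡ 12² = 144 ≡ 22; 16^8 ≡ 22² = 484 ≡ 57; 16^16 ≡ 57² = 3249 ≡ 16; 16^32 ≡ 16² = 256 ≡ 12. Multiply: 16^33 = 16^32 × 16^1 ≡ 12 × 16 (mod 61): 12 × 16 = 192 ≡ 9. So 16^33 ≡ 9 (mod 61).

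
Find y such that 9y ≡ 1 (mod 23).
9^(-1) ≡ 18 (mod 23). Verification: 9 × 18 = 162 ≡ 1 (mod 23)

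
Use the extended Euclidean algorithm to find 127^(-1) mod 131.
Extended GCD: 127(-33) + 131(32) = 1. So 127^(-1) ≡ 98 ≡ 98 (mod 131). Verify: 127 × 98 = 12446 ≡ 1 (mod 131)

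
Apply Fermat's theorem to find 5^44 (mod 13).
By Fermat: 5^{12} ≡ 1 (mod 13). 44 = 3×12 + 8. So 5^{44} ≡ 5^{8} ≡ 1 (mod 13)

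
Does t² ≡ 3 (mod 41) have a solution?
By Euler's criterion: 3^{20} ≡ 40 (mod 41). Since this equals -1 (≡ 40), 3 is not a QR.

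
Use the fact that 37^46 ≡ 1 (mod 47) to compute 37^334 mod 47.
By Fermat: 37^{46} ≡ 1 (mod 47). 334 = 7×46 + 12. So 37^{334} ≡ 37^{12} ≡ 32 (mod 47)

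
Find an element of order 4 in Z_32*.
7 has order 4 mod 32 since 7^{4} ≡ 1 (mod 32) and no smaller power works.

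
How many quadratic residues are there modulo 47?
For prime 47, there are (p-1)/2 = (47-1)/2 = 23 quadratic residues (excluding 0).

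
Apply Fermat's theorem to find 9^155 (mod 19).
By Fermat: 9^{18} ≡ 1 (mod 19). 155 = 8×18 + 11. So 9^{155} ≡ 9^{11} ≡ 5 (mod 19)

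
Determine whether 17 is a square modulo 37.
By Euler's criterion: 17^{18} ≡ 36 (mod 37). Since this equals -1 (≡ 36), 17 is not a QR.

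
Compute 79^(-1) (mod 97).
70

Using Extended Euclidean Algorithm:
gcd(79, 97) = 1
Bezout coefficients: 79 × -27 + 97 × 22 = 1
So 79 × -27 ≡ 1 (mod 97)
The inverse is -27 mod 97 = 70
Verification: 79 × 70 = 5530 = 57 × 97 + 1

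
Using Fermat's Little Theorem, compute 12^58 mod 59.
By Fermat's Little Theorem, 12^{58} ≡ 1 (mod 59) since 59 is prime and gcd(12, 59) = 1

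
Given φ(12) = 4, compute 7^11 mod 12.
By Euler: 7^{4} ≡ 1 (mod 12) since gcd(7, 12) = 1. 11 = 2×4 + 3. So 7^{11} ≡ 7^{3} ≡ 7 (mod 12)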